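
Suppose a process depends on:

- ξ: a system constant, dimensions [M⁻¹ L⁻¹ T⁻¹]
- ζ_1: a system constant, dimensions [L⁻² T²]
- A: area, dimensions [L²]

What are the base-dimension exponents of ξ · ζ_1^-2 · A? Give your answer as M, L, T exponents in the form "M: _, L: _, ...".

M: -1, L: 5, T: -5

Collect each base-dimension exponent across the product:
  M: (-1) − 2·(0) + (0) = -1
  L: (-1) − 2·(-2) + (2) = 5
  T: (-1) − 2·(2) + (0) = -5
So the dimensions are [M⁻¹ L⁵ T⁻⁵].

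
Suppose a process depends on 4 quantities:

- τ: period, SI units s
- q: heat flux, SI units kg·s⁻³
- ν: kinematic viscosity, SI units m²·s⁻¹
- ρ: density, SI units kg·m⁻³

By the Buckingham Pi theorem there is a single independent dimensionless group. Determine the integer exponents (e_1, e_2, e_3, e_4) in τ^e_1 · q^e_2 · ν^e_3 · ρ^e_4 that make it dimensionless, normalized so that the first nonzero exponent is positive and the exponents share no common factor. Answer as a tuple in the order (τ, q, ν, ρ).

(3, 2, -3, -2)

M: e_1·(0) + e_2·(1) + e_3·(0) + e_4·(1) = 0
L: e_1·(0) + e_2·(0) + e_3·(2) + e_4·(-3) = 0
T: e_1·(1) + e_2·(-3) + e_3·(-1) + e_4·(0) = 0
Solving this homogeneous linear system for the smallest-integer solution (first nonzero entry positive) gives (3, 2, -3, -2).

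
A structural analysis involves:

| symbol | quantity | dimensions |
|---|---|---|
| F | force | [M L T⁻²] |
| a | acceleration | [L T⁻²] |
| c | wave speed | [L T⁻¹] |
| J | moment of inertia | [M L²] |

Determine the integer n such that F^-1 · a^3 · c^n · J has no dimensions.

-4

Balance the L exponent: (1)·n from c, plus −(1) + 3·(1) + (2) = 4 from the rest, must sum to zero.
n + 4 = 0, so n = -4.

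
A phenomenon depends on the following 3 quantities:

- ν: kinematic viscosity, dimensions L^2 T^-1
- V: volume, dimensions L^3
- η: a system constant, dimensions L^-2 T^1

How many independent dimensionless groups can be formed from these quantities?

There are 3 variables and 2 base dimensions (L, T).
The dimension matrix has rank 2.
Independent dimensionless groups: 3 − 2 = 1.

1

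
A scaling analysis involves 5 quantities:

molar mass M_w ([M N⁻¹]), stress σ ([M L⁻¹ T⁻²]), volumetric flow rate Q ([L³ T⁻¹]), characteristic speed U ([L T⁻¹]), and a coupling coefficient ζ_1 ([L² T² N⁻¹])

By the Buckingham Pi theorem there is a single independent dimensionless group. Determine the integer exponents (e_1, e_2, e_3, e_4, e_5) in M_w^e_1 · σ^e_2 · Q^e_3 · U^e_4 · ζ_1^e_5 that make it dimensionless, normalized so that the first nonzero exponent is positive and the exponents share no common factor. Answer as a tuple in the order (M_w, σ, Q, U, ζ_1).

(2, -2, 1, -1, -2)

M: e_1·(1) + e_2·(1) + e_3·(0) + e_4·(0) + e_5·(0) = 0
L: e_1·(0) + e_2·(-1) + e_3·(3) + e_4·(1) + e_5·(2) = 0
T: e_1·(0) + e_2·(-2) + e_3·(-1) + e_4·(-1) + e_5·(2) = 0
N: e_1·(-1) + e_2·(0) + e_3·(0) + e_4·(0) + e_5·(-1) = 0
Solving this homogeneous linear system for the smallest-integer solution (first nonzero entry positive) gives (2, -2, 1, -1, -2).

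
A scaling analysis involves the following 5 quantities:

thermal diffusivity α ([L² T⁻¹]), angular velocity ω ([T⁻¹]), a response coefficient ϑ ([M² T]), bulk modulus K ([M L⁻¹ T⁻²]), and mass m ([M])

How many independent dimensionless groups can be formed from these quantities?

There are 5 variables and 3 base dimensions (M, L, T).
The dimension matrix has rank 3.
Independent dimensionless groups: 5 − 3 = 2.

2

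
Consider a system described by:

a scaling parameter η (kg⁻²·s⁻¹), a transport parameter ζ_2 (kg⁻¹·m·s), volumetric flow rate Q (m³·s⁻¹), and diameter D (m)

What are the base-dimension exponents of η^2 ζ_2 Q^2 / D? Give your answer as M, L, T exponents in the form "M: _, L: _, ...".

M: -5, L: 6, T: -3

Collect each base-dimension exponent across the product:
  M: 2·(-2) + (-1) + 2·(0) − (0) = -5
  L: 2·(0) + (1) + 2·(3) − (1) = 6
  T: 2·(-1) + (1) + 2·(-1) − (0) = -3
So the dimensions are [M⁻⁵ L⁶ T⁻³].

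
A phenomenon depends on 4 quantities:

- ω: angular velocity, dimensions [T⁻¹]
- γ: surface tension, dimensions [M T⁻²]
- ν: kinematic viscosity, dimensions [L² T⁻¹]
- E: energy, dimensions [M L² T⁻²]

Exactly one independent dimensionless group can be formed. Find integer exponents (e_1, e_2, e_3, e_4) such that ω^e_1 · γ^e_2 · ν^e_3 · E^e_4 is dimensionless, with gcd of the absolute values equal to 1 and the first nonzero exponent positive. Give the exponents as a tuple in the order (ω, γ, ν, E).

(1, -1, -1, 1)

M: e_1·(0) + e_2·(1) + e_3·(0) + e_4·(1) = 0
L: e_1·(0) + e_2·(0) + e_3·(2) + e_4·(2) = 0
T: e_1·(-1) + e_2·(-2) + e_3·(-1) + e_4·(-2) = 0
Solving this homogeneous linear system for the smallest-integer solution (first nonzero entry positive) gives (1, -1, -1, 1).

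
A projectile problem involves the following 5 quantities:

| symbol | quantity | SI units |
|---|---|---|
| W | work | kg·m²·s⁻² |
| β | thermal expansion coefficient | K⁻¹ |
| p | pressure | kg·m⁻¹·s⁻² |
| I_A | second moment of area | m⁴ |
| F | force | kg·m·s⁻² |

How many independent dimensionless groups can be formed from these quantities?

There are 5 variables and 4 base dimensions (M, L, T, Θ).
The dimension matrix has rank 3 (less than 4: the dimension vectors are linearly dependent).
Independent dimensionless groups: 5 − 3 = 2.

2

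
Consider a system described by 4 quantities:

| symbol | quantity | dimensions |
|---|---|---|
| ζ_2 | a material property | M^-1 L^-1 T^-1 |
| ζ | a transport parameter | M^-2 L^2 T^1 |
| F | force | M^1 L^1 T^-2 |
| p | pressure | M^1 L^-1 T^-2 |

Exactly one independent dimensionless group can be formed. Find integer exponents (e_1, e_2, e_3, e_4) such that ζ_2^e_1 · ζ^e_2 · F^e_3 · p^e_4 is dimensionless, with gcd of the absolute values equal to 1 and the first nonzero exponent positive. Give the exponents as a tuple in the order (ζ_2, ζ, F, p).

(1, -1, 1, -2)

M: e_1·(-1) + e_2·(-2) + e_3·(1) + e_4·(1) = 0
L: e_1·(-1) + e_2·(2) + e_3·(1) + e_4·(-1) = 0
T: e_1·(-1) + e_2·(1) + e_3·(-2) + e_4·(-2) = 0
Solving this homogeneous linear system for the smallest-integer solution (first nonzero entry positive) gives (1, -1, 1, -2).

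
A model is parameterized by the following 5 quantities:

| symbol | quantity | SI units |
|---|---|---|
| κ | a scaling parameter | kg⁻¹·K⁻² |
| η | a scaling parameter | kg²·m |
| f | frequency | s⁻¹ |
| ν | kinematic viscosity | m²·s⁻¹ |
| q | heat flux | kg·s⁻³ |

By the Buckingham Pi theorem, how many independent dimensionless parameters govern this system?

1

There are 5 variables and 4 base dimensions (M, L, T, Θ).
The dimension matrix has rank 4.
Independent dimensionless groups: 5 − 4 = 1.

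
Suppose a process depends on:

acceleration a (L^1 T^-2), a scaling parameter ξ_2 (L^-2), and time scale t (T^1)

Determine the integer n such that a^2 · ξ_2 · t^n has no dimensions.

Balance the T exponent: (1)·n from t, plus 2·(-2) + (0) = -4 from the rest, must sum to zero.
n − 4 = 0, so n = 4.

4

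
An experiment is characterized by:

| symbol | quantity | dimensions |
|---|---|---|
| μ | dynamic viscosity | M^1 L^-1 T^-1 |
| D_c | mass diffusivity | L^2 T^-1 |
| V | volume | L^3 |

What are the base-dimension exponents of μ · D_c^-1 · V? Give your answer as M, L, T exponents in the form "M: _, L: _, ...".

M: 1, L: 0, T: 0

Collect each base-dimension exponent across the product:
  M: (1) − (0) + (0) = 1
  L: (-1) − (2) + (3) = 0
  T: (-1) − (-1) + (0) = 0
So the dimensions are [M].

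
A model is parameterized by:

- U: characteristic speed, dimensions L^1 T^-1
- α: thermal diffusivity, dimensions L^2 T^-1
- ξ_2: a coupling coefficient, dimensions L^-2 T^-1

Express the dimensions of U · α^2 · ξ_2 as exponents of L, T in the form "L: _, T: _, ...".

L: 3, T: -4

Collect each base-dimension exponent across the product:
  L: (1) + 2·(2) + (-2) = 3
  T: (-1) + 2·(-1) + (-1) = -4
So the dimensions are [L³ T⁻⁴].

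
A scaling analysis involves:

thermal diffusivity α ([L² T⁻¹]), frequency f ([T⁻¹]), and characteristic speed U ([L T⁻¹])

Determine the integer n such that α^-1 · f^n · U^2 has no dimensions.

-1

Balance the T exponent: (-1)·n from f, plus −(-1) + 2·(-1) = -1 from the rest, must sum to zero.
−n − 1 = 0, so n = -1.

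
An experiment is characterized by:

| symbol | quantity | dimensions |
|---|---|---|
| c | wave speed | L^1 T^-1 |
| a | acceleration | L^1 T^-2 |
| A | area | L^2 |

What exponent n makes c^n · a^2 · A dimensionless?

Balance the L exponent: (1)·n from c, plus 2·(1) + (2) = 4 from the rest, must sum to zero.
n + 4 = 0, so n = -4.

-4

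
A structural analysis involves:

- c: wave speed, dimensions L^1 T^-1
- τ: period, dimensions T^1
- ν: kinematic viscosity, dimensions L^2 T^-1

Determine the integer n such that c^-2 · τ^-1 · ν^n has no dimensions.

Balance the L exponent: (2)·n from ν, plus −2·(1) − (0) = -2 from the rest, must sum to zero.
2n − 2 = 0, so n = 1.

1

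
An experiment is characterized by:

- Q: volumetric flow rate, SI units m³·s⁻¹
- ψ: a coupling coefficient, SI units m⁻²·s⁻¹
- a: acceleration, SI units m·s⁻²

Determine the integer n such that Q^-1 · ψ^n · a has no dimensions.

Balance the L exponent: (-2)·n from ψ, plus −(3) + (1) = -2 from the rest, must sum to zero.
-2n − 2 = 0, so n = -1.

-1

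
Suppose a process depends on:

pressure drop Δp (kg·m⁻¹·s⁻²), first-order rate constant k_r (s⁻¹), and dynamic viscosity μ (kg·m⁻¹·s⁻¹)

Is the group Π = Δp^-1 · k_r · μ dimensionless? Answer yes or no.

Sum the exponent of each base dimension across the product:
  M: −[Δp]_M + [k_r]_M + [μ]_M = −(1) + (0) + (1) = 0
  L: −[Δp]_L + [k_r]_L + [μ]_L = −(-1) + (0) + (-1) = 0
  T: −[Δp]_T + [k_r]_T + [μ]_T = −(-2) + (-1) + (-1) = 0
All base exponents vanish — dimensionless.

yes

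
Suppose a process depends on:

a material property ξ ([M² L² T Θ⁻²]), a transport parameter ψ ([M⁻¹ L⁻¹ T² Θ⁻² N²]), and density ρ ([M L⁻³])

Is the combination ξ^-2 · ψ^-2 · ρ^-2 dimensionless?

no

Sum the exponent of each base dimension across the product:
  M: −2·[ξ]_M − 2·[ψ]_M − 2·[ρ]_M = −2·(2) − 2·(-1) − 2·(1) = -4
  L: −2·[ξ]_L − 2·[ψ]_L − 2·[ρ]_L = −2·(2) − 2·(-1) − 2·(-3) = 4
  T: −2·[ξ]_T − 2·[ψ]_T − 2·[ρ]_T = −2·(1) − 2·(2) − 2·(0) = -6
  Θ: −2·[ξ]_Θ − 2·[ψ]_Θ − 2·[ρ]_Θ = −2·(-2) − 2·(-2) − 2·(0) = 8
  N: −2·[ξ]_N − 2·[ψ]_N − 2·[ρ]_N = −2·(0) − 2·(2) − 2·(0) = -4
Net dimensions [M⁻⁴ L⁴ T⁻⁶ Θ⁸ N⁻⁴] ≠ [1] — not dimensionless.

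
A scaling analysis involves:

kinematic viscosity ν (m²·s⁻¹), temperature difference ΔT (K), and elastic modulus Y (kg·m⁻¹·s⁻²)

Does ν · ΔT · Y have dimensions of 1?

Sum the exponent of each base dimension across the product:
  M: [ν]_M + [ΔT]_M + [Y]_M = (0) + (0) + (1) = 1
  L: [ν]_L + [ΔT]_L + [Y]_L = (2) + (0) + (-1) = 1
  T: [ν]_T + [ΔT]_T + [Y]_T = (-1) + (0) + (-2) = -3
  Θ: [ν]_Θ + [ΔT]_Θ + [Y]_Θ = (0) + (1) + (0) = 1
Net dimensions [M L T⁻³ Θ] ≠ [1] — not dimensionless.

no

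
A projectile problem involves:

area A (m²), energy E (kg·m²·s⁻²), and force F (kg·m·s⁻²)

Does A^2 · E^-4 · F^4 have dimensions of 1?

yes

Sum the exponent of each base dimension across the product:
  M: 2·[A]_M − 4·[E]_M + 4·[F]_M = 2·(0) − 4·(1) + 4·(1) = 0
  L: 2·[A]_L − 4·[E]_L + 4·[F]_L = 2·(2) − 4·(2) + 4·(1) = 0
  T: 2·[A]_T − 4·[E]_T + 4·[F]_T = 2·(0) − 4·(-2) + 4·(-2) = 0
All base exponents vanish — dimensionless.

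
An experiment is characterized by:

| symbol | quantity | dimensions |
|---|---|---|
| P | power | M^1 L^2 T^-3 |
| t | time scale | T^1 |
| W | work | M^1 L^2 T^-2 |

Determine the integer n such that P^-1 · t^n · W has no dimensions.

-1

Balance the T exponent: (1)·n from t, plus −(-3) + (-2) = 1 from the rest, must sum to zero.
n + 1 = 0, so n = -1.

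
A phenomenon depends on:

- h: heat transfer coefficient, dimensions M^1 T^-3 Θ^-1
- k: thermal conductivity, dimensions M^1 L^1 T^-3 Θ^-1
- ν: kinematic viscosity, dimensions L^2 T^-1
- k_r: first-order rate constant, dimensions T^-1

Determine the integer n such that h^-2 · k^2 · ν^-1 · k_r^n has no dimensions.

1

Balance the T exponent: (-1)·n from k_r, plus −2·(-3) + 2·(-3) − (-1) = 1 from the rest, must sum to zero.
−n + 1 = 0, so n = 1.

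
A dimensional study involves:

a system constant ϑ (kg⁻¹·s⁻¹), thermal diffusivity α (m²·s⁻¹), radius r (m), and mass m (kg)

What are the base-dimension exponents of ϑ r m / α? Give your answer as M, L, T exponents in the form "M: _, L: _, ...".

Collect each base-dimension exponent across the product:
  M: (-1) − (0) + (0) + (1) = 0
  L: (0) − (2) + (1) + (0) = -1
  T: (-1) − (-1) + (0) + (0) = 0
So the dimensions are [L⁻¹].

M: 0, L: -1, T: 0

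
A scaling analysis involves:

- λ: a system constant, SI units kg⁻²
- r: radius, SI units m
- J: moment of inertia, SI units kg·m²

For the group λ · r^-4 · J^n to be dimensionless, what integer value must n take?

Balance the M exponent: (1)·n from J, plus (-2) − 4·(0) = -2 from the rest, must sum to zero.
n − 2 = 0, so n = 2.

2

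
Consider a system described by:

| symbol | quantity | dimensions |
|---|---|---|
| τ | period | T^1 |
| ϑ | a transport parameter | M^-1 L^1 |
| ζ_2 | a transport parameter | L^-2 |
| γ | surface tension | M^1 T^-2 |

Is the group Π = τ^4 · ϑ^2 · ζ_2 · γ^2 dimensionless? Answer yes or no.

yes

Sum the exponent of each base dimension across the product:
  M: 4·[τ]_M + 2·[ϑ]_M + [ζ_2]_M + 2·[γ]_M = 4·(0) + 2·(-1) + (0) + 2·(1) = 0
  L: 4·[τ]_L + 2·[ϑ]_L + [ζ_2]_L + 2·[γ]_L = 4·(0) + 2·(1) + (-2) + 2·(0) = 0
  T: 4·[τ]_T + 2·[ϑ]_T + [ζ_2]_T + 2·[γ]_T = 4·(1) + 2·(0) + (0) + 2·(-2) = 0
All base exponents vanish — dimensionless.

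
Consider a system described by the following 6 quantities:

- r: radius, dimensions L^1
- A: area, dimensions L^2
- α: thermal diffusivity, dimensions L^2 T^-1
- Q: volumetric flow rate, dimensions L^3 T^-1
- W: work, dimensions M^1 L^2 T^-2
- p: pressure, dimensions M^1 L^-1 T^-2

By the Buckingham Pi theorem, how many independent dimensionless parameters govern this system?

3

There are 6 variables and 3 base dimensions (M, L, T).
The dimension matrix has rank 3.
Independent dimensionless groups: 6 − 3 = 3.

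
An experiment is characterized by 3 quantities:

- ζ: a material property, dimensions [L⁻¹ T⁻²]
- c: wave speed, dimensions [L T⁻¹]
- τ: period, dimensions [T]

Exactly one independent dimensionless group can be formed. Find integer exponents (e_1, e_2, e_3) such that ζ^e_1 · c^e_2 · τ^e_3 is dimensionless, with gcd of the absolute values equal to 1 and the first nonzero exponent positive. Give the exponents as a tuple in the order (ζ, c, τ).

L: e_1·(-1) + e_2·(1) + e_3·(0) = 0
T: e_1·(-2) + e_2·(-1) + e_3·(1) = 0
Solving this homogeneous linear system for the smallest-integer solution (first nonzero entry positive) gives (1, 1, 3).

(1, 1, 3)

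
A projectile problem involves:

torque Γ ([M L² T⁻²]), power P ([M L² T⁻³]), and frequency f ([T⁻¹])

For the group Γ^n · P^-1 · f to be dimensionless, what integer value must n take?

1

Balance the M exponent: (1)·n from Γ, plus −(1) + (0) = -1 from the rest, must sum to zero.
n − 1 = 0, so n = 1.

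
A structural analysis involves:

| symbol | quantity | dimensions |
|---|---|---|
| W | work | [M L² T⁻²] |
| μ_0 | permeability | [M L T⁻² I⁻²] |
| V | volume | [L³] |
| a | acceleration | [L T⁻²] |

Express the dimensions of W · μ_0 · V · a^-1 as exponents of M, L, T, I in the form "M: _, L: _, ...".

M: 2, L: 5, T: -2, I: -2

Collect each base-dimension exponent across the product:
  M: (1) + (1) + (0) − (0) = 2
  L: (2) + (1) + (3) − (1) = 5
  T: (-2) + (-2) + (0) − (-2) = -2
  I: (0) + (-2) + (0) − (0) = -2
So the dimensions are [M² L⁵ T⁻² I⁻²].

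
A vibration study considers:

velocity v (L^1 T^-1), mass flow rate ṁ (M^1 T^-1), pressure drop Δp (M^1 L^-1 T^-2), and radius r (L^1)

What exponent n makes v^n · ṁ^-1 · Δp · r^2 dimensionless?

-1

Balance the L exponent: (1)·n from v, plus −(0) + (-1) + 2·(1) = 1 from the rest, must sum to zero.
n + 1 = 0, so n = -1.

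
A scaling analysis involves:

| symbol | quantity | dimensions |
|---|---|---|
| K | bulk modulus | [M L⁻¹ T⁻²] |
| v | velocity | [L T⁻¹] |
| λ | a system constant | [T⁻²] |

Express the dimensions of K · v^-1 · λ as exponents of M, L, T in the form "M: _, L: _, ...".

Collect each base-dimension exponent across the product:
  M: (1) − (0) + (0) = 1
  L: (-1) − (1) + (0) = -2
  T: (-2) − (-1) + (-2) = -3
So the dimensions are [M L⁻² T⁻³].

M: 1, L: -2, T: -3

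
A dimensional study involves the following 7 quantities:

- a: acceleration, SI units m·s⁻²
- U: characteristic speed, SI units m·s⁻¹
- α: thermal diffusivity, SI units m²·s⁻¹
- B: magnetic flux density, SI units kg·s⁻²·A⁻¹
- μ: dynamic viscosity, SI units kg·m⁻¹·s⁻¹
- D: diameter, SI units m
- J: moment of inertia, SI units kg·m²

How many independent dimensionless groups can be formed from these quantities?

There are 7 variables and 4 base dimensions (M, L, T, I).
The dimension matrix has rank 4.
Independent dimensionless groups: 7 − 4 = 3.

3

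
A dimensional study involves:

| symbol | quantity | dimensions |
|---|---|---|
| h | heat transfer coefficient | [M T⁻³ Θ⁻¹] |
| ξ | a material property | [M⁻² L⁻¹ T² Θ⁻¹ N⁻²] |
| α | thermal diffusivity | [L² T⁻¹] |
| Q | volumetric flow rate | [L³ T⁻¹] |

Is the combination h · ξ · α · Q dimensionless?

no

Sum the exponent of each base dimension across the product:
  M: [h]_M + [ξ]_M + [α]_M + [Q]_M = (1) + (-2) + (0) + (0) = -1
  L: [h]_L + [ξ]_L + [α]_L + [Q]_L = (0) + (-1) + (2) + (3) = 4
  T: [h]_T + [ξ]_T + [α]_T + [Q]_T = (-3) + (2) + (-1) + (-1) = -3
  Θ: [h]_Θ + [ξ]_Θ + [α]_Θ + [Q]_Θ = (-1) + (-1) + (0) + (0) = -2
  N: [h]_N + [ξ]_N + [α]_N + [Q]_N = (0) + (-2) + (0) + (0) = -2
Net dimensions [M⁻¹ L⁴ T⁻³ Θ⁻² N⁻²] ≠ [1] — not dimensionless.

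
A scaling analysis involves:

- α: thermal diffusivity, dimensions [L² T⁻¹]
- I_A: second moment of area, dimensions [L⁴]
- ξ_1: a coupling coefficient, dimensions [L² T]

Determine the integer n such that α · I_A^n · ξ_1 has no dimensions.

-1

Balance the L exponent: (4)·n from I_A, plus (2) + (2) = 4 from the rest, must sum to zero.
4n + 4 = 0, so n = -1.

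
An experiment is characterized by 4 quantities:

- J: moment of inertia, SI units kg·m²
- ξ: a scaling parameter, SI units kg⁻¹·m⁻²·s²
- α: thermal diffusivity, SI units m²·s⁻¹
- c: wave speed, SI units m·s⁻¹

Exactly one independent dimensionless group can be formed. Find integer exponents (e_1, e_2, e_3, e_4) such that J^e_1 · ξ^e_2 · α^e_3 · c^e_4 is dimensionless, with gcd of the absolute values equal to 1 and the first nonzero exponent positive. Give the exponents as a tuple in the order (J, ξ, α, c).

M: e_1·(1) + e_2·(-1) + e_3·(0) + e_4·(0) = 0
L: e_1·(2) + e_2·(-2) + e_3·(2) + e_4·(1) = 0
T: e_1·(0) + e_2·(2) + e_3·(-1) + e_4·(-1) = 0
Solving this homogeneous linear system for the smallest-integer solution (first nonzero entry positive) gives (1, 1, -2, 4).

(1, 1, -2, 4)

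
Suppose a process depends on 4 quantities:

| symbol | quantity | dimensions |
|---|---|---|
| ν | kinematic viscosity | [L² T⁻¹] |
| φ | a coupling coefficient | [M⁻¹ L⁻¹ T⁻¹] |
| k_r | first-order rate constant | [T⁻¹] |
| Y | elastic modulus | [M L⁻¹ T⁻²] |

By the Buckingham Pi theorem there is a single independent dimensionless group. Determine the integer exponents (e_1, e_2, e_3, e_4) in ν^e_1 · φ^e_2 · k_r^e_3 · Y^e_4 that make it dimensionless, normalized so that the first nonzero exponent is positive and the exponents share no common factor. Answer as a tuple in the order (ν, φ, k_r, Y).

M: e_1·(0) + e_2·(-1) + e_3·(0) + e_4·(1) = 0
L: e_1·(2) + e_2·(-1) + e_3·(0) + e_4·(-1) = 0
T: e_1·(-1) + e_2·(-1) + e_3·(-1) + e_4·(-2) = 0
Solving this homogeneous linear system for the smallest-integer solution (first nonzero entry positive) gives (1, 1, -4, 1).

(1, 1, -4, 1)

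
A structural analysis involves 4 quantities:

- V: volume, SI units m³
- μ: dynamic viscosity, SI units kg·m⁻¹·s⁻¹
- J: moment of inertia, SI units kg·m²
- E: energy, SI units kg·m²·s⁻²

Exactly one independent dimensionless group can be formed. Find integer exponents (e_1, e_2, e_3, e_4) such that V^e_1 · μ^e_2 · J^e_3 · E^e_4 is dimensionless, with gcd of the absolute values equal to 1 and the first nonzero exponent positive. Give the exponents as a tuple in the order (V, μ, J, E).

M: e_1·(0) + e_2·(1) + e_3·(1) + e_4·(1) = 0
L: e_1·(3) + e_2·(-1) + e_3·(2) + e_4·(2) = 0
T: e_1·(0) + e_2·(-1) + e_3·(0) + e_4·(-2) = 0
Solving this homogeneous linear system for the smallest-integer solution (first nonzero entry positive) gives (2, 2, -1, -1).

(2, 2, -1, -1)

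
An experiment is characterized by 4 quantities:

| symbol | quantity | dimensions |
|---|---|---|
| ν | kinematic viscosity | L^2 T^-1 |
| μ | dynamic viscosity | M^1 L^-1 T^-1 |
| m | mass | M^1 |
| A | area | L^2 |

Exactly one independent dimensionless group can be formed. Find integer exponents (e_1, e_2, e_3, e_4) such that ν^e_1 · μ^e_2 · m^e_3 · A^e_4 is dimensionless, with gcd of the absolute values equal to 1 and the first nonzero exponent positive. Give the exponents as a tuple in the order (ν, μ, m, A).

(2, -2, 2, -3)

M: e_1·(0) + e_2·(1) + e_3·(1) + e_4·(0) = 0
L: e_1·(2) + e_2·(-1) + e_3·(0) + e_4·(2) = 0
T: e_1·(-1) + e_2·(-1) + e_3·(0) + e_4·(0) = 0
Solving this homogeneous linear system for the smallest-integer solution (first nonzero entry positive) gives (2, -2, 2, -3).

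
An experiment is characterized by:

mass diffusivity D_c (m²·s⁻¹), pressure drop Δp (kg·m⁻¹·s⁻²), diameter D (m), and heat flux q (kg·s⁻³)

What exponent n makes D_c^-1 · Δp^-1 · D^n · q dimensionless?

Balance the L exponent: (1)·n from D, plus −(2) − (-1) + (0) = -1 from the rest, must sum to zero.
n − 1 = 0, so n = 1.

1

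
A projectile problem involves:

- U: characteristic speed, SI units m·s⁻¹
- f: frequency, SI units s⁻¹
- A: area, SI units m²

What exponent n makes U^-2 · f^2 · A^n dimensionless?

Balance the L exponent: (2)·n from A, plus −2·(1) + 2·(0) = -2 from the rest, must sum to zero.
2n − 2 = 0, so n = 1.

1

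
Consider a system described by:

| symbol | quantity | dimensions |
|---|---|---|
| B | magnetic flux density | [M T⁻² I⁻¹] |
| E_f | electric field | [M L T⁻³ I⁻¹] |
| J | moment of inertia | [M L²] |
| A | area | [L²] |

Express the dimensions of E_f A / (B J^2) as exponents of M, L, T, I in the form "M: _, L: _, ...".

M: -2, L: -1, T: -1, I: 0

Collect each base-dimension exponent across the product:
  M: −(1) + (1) − 2·(1) + (0) = -2
  L: −(0) + (1) − 2·(2) + (2) = -1
  T: −(-2) + (-3) − 2·(0) + (0) = -1
  I: −(-1) + (-1) − 2·(0) + (0) = 0
So the dimensions are [M⁻² L⁻¹ T⁻¹].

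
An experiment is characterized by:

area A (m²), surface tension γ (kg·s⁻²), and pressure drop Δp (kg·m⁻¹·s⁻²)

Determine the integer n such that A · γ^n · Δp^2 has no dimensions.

-2

Balance the M exponent: (1)·n from γ, plus (0) + 2·(1) = 2 from the rest, must sum to zero.
n + 2 = 0, so n = -2.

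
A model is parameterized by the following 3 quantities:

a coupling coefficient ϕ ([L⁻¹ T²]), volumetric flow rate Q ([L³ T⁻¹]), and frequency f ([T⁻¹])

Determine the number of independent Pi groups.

1

There are 3 variables and 2 base dimensions (L, T).
The dimension matrix has rank 2.
Independent dimensionless groups: 3 − 2 = 1.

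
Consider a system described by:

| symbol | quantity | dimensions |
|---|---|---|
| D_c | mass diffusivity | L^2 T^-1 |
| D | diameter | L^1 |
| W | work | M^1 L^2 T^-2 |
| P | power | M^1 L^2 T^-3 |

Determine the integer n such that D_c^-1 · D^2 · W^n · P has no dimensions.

-1

Balance the M exponent: (1)·n from W, plus −(0) + 2·(0) + (1) = 1 from the rest, must sum to zero.
n + 1 = 0, so n = -1.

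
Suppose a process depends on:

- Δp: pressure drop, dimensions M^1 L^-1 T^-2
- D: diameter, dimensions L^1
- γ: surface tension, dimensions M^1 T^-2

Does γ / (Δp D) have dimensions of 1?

Sum the exponent of each base dimension across the product:
  M: −[Δp]_M − [D]_M + [γ]_M = −(1) − (0) + (1) = 0
  L: −[Δp]_L − [D]_L + [γ]_L = −(-1) − (1) + (0) = 0
  T: −[Δp]_T − [D]_T + [γ]_T = −(-2) − (0) + (-2) = 0
  Θ: −[Δp]_Θ − [D]_Θ + [γ]_Θ = −(0) − (0) + (0) = 0
All base exponents vanish — dimensionless.

yes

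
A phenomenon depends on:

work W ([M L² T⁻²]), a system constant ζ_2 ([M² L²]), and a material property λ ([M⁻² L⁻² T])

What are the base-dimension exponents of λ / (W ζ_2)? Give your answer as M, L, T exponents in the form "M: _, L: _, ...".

M: -5, L: -6, T: 3

Collect each base-dimension exponent across the product:
  M: −(1) − (2) + (-2) = -5
  L: −(2) − (2) + (-2) = -6
  T: −(-2) − (0) + (1) = 3
So the dimensions are [M⁻⁵ L⁻⁶ T³].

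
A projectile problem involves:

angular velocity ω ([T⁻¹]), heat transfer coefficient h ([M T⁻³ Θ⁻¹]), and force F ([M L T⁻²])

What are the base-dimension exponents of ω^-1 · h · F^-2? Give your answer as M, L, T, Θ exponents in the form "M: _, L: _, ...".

Collect each base-dimension exponent across the product:
  M: −(0) + (1) − 2·(1) = -1
  L: −(0) + (0) − 2·(1) = -2
  T: −(-1) + (-3) − 2·(-2) = 2
  Θ: −(0) + (-1) − 2·(0) = -1
So the dimensions are [M⁻¹ L⁻² T² Θ⁻¹].

M: -1, L: -2, T: 2, Θ: -1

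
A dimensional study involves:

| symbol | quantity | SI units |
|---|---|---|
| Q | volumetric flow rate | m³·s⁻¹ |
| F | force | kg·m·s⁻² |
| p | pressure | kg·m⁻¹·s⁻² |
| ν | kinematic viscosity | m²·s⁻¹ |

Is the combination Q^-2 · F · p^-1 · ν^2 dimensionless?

Sum the exponent of each base dimension across the product:
  M: −2·[Q]_M + [F]_M − [p]_M + 2·[ν]_M = −2·(0) + (1) − (1) + 2·(0) = 0
  L: −2·[Q]_L + [F]_L − [p]_L + 2·[ν]_L = −2·(3) + (1) − (-1) + 2·(2) = 0
  T: −2·[Q]_T + [F]_T − [p]_T + 2·[ν]_T = −2·(-1) + (-2) − (-2) + 2·(-1) = 0
All base exponents vanish — dimensionless.

yes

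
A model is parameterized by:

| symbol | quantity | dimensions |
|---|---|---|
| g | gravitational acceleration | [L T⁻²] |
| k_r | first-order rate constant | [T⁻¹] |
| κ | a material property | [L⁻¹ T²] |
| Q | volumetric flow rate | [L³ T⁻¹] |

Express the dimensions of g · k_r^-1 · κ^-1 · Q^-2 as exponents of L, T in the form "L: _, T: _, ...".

L: -4, T: -1

Collect each base-dimension exponent across the product:
  L: (1) − (0) − (-1) − 2·(3) = -4
  T: (-2) − (-1) − (2) − 2·(-1) = -1
So the dimensions are [L⁻⁴ T⁻¹].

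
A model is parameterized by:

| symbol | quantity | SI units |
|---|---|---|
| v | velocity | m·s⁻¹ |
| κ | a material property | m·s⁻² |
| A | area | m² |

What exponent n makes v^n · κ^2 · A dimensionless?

-4

Balance the L exponent: (1)·n from v, plus 2·(1) + (2) = 4 from the rest, must sum to zero.
n + 4 = 0, so n = -4.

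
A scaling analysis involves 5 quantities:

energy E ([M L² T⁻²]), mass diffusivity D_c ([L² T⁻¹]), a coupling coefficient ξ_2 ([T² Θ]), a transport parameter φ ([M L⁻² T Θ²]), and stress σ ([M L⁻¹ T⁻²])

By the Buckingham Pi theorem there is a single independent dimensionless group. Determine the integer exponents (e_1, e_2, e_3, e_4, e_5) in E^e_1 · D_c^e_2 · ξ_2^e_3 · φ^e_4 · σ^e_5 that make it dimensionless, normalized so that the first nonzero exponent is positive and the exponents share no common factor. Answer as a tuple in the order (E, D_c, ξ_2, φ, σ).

M: e_1·(1) + e_2·(0) + e_3·(0) + e_4·(1) + e_5·(1) = 0
L: e_1·(2) + e_2·(2) + e_3·(0) + e_4·(-2) + e_5·(-1) = 0
T: e_1·(-2) + e_2·(-1) + e_3·(2) + e_4·(1) + e_5·(-2) = 0
Θ: e_1·(0) + e_2·(0) + e_3·(1) + e_4·(2) + e_5·(0) = 0
Solving this homogeneous linear system for the smallest-integer solution (first nonzero entry positive) gives (1, -1, -2, 1, -2).

(1, -1, -2, 1, -2)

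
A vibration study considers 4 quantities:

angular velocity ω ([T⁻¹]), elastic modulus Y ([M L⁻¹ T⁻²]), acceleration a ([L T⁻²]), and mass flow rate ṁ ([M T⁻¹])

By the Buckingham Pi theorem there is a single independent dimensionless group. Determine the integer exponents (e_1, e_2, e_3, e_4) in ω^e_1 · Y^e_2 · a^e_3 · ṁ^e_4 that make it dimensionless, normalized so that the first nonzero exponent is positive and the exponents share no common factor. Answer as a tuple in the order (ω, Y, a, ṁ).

M: e_1·(0) + e_2·(1) + e_3·(0) + e_4·(1) = 0
L: e_1·(0) + e_2·(-1) + e_3·(1) + e_4·(0) = 0
T: e_1·(-1) + e_2·(-2) + e_3·(-2) + e_4·(-1) = 0
Solving this homogeneous linear system for the smallest-integer solution (first nonzero entry positive) gives (3, -1, -1, 1).

(3, -1, -1, 1)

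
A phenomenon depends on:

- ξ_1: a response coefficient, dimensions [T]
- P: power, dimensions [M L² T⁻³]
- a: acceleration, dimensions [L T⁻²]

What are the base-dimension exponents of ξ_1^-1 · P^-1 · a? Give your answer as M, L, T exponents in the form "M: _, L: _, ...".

M: -1, L: -1, T: 0

Collect each base-dimension exponent across the product:
  M: −(0) − (1) + (0) = -1
  L: −(0) − (2) + (1) = -1
  T: −(1) − (-3) + (-2) = 0
So the dimensions are [M⁻¹ L⁻¹].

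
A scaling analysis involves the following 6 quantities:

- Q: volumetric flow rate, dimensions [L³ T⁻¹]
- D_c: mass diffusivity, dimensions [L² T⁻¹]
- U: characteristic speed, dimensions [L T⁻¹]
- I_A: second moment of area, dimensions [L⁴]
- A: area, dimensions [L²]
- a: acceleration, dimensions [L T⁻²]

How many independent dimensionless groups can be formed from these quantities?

There are 6 variables and 2 base dimensions (L, T).
The dimension matrix has rank 2.
Independent dimensionless groups: 6 − 2 = 4.

4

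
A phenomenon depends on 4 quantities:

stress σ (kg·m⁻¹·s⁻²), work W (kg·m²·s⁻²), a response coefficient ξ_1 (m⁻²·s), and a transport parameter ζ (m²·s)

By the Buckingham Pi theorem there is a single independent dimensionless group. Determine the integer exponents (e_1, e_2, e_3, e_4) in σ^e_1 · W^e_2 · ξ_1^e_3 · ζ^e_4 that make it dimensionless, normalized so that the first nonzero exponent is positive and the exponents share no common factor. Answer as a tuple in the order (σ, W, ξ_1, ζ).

M: e_1·(1) + e_2·(1) + e_3·(0) + e_4·(0) = 0
L: e_1·(-1) + e_2·(2) + e_3·(-2) + e_4·(2) = 0
T: e_1·(-2) + e_2·(-2) + e_3·(1) + e_4·(1) = 0
Solving this homogeneous linear system for the smallest-integer solution (first nonzero entry positive) gives (4, -4, -3, 3).

(4, -4, -3, 3)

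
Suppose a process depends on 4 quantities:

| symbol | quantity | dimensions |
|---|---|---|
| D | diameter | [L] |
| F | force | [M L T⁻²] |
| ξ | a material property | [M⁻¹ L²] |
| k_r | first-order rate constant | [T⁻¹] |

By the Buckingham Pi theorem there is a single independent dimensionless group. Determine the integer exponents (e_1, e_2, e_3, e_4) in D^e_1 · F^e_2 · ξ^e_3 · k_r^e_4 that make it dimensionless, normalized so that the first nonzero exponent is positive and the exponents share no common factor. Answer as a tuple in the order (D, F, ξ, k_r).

M: e_1·(0) + e_2·(1) + e_3·(-1) + e_4·(0) = 0
L: e_1·(1) + e_2·(1) + e_3·(2) + e_4·(0) = 0
T: e_1·(0) + e_2·(-2) + e_3·(0) + e_4·(-1) = 0
Solving this homogeneous linear system for the smallest-integer solution (first nonzero entry positive) gives (3, -1, -1, 2).

(3, -1, -1, 2)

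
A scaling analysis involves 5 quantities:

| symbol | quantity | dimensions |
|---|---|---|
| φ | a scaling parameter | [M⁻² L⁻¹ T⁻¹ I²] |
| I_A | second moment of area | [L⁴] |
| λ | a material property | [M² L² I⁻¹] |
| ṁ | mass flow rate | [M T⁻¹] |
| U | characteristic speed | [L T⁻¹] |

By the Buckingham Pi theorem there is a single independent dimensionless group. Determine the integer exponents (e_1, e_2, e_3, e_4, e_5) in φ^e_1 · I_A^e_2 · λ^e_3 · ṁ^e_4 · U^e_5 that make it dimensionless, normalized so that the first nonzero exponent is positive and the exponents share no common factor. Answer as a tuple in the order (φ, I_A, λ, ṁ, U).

M: e_1·(-2) + e_2·(0) + e_3·(2) + e_4·(1) + e_5·(0) = 0
L: e_1·(-1) + e_2·(4) + e_3·(2) + e_4·(0) + e_5·(1) = 0
T: e_1·(-1) + e_2·(0) + e_3·(0) + e_4·(-1) + e_5·(-1) = 0
I: e_1·(2) + e_2·(0) + e_3·(-1) + e_4·(0) + e_5·(0) = 0
Solving this homogeneous linear system for the smallest-integer solution (first nonzero entry positive) gives (1, -1, 2, -2, 1).

(1, -1, 2, -2, 1)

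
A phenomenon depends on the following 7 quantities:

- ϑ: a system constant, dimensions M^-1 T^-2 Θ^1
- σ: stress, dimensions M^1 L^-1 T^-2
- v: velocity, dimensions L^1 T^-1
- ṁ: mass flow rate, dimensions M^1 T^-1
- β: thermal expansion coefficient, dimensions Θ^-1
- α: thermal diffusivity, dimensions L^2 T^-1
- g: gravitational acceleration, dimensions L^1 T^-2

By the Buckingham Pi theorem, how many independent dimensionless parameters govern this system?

There are 7 variables and 4 base dimensions (M, L, T, Θ).
The dimension matrix has rank 4.
Independent dimensionless groups: 7 − 4 = 3.

3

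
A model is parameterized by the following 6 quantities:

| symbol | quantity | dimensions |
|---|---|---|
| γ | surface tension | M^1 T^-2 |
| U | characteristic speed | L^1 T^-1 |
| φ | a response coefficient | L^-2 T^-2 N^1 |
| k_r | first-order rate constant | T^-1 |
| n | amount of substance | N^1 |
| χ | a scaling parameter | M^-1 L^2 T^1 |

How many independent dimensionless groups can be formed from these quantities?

There are 6 variables and 4 base dimensions (M, L, T, N).
The dimension matrix has rank 4.
Independent dimensionless groups: 6 − 4 = 2.

2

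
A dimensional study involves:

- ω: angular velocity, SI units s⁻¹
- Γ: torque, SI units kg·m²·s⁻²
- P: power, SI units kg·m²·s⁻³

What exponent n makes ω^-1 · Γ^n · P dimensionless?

Balance the M exponent: (1)·n from Γ, plus −(0) + (1) = 1 from the rest, must sum to zero.
n + 1 = 0, so n = -1.

-1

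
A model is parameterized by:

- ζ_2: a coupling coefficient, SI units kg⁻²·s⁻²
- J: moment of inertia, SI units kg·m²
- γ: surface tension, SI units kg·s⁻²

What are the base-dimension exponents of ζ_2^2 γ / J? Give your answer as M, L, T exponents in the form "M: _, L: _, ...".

Collect each base-dimension exponent across the product:
  M: 2·(-2) − (1) + (1) = -4
  L: 2·(0) − (2) + (0) = -2
  T: 2·(-2) − (0) + (-2) = -6
So the dimensions are [M⁻⁴ L⁻² T⁻⁶].

M: -4, L: -2, T: -6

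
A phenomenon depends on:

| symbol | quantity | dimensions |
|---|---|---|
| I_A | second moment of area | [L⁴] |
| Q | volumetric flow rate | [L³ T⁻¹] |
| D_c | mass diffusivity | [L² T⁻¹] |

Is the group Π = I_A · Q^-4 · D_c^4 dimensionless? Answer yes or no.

Sum the exponent of each base dimension across the product:
  M: [I_A]_M − 4·[Q]_M + 4·[D_c]_M = (0) − 4·(0) + 4·(0) = 0
  L: [I_A]_L − 4·[Q]_L + 4·[D_c]_L = (4) − 4·(3) + 4·(2) = 0
  T: [I_A]_T − 4·[Q]_T + 4·[D_c]_T = (0) − 4·(-1) + 4·(-1) = 0
  I: [I_A]_I − 4·[Q]_I + 4·[D_c]_I = (0) − 4·(0) + 4·(0) = 0
All base exponents vanish — dimensionless.

yes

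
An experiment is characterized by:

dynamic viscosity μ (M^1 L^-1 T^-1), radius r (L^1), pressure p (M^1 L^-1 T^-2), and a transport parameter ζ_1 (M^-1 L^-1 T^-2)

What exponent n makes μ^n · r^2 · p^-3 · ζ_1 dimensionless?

4

Balance the M exponent: (1)·n from μ, plus 2·(0) − 3·(1) + (-1) = -4 from the rest, must sum to zero.
n − 4 = 0, so n = 4.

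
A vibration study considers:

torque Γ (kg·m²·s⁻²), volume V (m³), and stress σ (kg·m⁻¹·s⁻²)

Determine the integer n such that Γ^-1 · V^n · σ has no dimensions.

1

Balance the L exponent: (3)·n from V, plus −(2) + (-1) = -3 from the rest, must sum to zero.
3n − 3 = 0, so n = 1.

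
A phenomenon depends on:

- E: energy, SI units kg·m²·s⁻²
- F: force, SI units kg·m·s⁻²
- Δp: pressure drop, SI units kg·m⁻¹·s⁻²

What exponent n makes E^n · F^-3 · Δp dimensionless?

2

Balance the M exponent: (1)·n from E, plus −3·(1) + (1) = -2 from the rest, must sum to zero.
n − 2 = 0, so n = 2.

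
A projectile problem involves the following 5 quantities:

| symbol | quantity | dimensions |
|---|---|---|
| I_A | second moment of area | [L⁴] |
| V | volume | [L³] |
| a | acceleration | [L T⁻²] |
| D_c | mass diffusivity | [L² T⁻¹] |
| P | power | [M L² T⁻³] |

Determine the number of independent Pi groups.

2

There are 5 variables and 3 base dimensions (M, L, T).
The dimension matrix has rank 3.
Independent dimensionless groups: 5 − 3 = 2.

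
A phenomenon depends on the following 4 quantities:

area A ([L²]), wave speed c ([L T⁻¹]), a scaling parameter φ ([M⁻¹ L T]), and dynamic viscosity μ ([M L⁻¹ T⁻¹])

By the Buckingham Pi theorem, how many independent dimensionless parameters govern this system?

There are 4 variables and 3 base dimensions (M, L, T).
The dimension matrix has rank 3.
Independent dimensionless groups: 4 − 3 = 1.

1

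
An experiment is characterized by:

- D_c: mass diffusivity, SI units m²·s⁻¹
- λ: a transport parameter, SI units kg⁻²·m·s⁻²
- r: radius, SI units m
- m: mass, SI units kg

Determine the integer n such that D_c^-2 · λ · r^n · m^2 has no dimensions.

3

Balance the L exponent: (1)·n from r, plus −2·(2) + (1) + 2·(0) = -3 from the rest, must sum to zero.
n − 3 = 0, so n = 3.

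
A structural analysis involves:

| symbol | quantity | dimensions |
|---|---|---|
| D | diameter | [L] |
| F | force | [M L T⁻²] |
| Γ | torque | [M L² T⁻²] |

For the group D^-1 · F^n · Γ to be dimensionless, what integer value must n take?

Balance the M exponent: (1)·n from F, plus −(0) + (1) = 1 from the rest, must sum to zero.
n + 1 = 0, so n = -1.

-1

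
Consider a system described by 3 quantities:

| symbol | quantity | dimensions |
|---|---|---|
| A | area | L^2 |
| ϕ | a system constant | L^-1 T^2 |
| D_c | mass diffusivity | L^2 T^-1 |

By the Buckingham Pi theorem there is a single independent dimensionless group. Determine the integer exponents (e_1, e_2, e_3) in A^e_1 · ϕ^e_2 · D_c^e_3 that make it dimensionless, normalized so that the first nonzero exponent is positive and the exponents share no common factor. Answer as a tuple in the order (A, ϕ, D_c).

L: e_1·(2) + e_2·(-1) + e_3·(2) = 0
T: e_1·(0) + e_2·(2) + e_3·(-1) = 0
Solving this homogeneous linear system for the smallest-integer solution (first nonzero entry positive) gives (3, -2, -4).

(3, -2, -4)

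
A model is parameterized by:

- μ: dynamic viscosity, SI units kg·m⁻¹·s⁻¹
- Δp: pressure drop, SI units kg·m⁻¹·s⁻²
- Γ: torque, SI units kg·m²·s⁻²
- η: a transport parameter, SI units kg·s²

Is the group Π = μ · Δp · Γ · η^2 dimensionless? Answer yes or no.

no

Sum the exponent of each base dimension across the product:
  M: [μ]_M + [Δp]_M + [Γ]_M + 2·[η]_M = (1) + (1) + (1) + 2·(1) = 5
  L: [μ]_L + [Δp]_L + [Γ]_L + 2·[η]_L = (-1) + (-1) + (2) + 2·(0) = 0
  T: [μ]_T + [Δp]_T + [Γ]_T + 2·[η]_T = (-1) + (-2) + (-2) + 2·(2) = -1
Net dimensions [M⁵ T⁻¹] ≠ [1] — not dimensionless.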